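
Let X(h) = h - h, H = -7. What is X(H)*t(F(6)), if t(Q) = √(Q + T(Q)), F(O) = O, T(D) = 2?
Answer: 0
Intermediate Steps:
X(h) = 0
t(Q) = √(2 + Q) (t(Q) = √(Q + 2) = √(2 + Q))
X(H)*t(F(6)) = 0*√(2 + 6) = 0*√8 = 0*(2*√2) = 0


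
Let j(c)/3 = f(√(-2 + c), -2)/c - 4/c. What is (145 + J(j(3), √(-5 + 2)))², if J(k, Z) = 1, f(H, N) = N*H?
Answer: 21316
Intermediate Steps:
f(H, N) = H*N
j(c) = -12/c - 6*√(-2 + c)/c (j(c) = 3*((√(-2 + c)*(-2))/c - 4/c) = 3*((-2*√(-2 + c))/c - 4/c) = 3*(-2*√(-2 + c)/c - 4/c) = 3*(-4/c - 2*√(-2 + c)/c) = -12/c - 6*√(-2 + c)/c)
(145 + J(j(3), √(-5 + 2)))² = (145 + 1)² = 146² = 21316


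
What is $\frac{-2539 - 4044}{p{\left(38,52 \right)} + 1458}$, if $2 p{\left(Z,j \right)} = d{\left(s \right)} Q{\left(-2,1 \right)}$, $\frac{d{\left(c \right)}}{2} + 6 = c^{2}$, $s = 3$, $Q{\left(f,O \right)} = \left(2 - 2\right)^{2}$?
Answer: $- \frac{6583}{1458} \approx -4.5151$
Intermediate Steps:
$Q{\left(f,O \right)} = 0$ ($Q{\left(f,O \right)} = 0^{2} = 0$)
$d{\left(c \right)} = -12 + 2 c^{2}$
$p{\left(Z,j \right)} = 0$ ($p{\left(Z,j \right)} = \frac{\left(-12 + 2 \cdot 3^{2}\right) 0}{2} = \frac{\left(-12 + 2 \cdot 9\right) 0}{2} = \frac{\left(-12 + 18\right) 0}{2} = \frac{6 \cdot 0}{2} = \frac{1}{2} \cdot 0 = 0$)
$\frac{-2539 - 4044}{p{\left(38,52 \right)} + 1458} = \frac{-2539 - 4044}{0 + 1458} = - \frac{6583}{1458}$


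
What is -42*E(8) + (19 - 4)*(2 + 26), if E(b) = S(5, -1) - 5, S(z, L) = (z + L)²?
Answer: -42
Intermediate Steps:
S(z, L) = (L + z)²
E(b) = 11 (E(b) = (-1 + 5)² - 5 = 4² - 5 = 16 - 5 = 11)
-42*E(8) + (19 - 4)*(2 + 26) = -42*11 + (19 - 4)*(2 + 26) = -462 + 15*28 = -462 + 420 = -42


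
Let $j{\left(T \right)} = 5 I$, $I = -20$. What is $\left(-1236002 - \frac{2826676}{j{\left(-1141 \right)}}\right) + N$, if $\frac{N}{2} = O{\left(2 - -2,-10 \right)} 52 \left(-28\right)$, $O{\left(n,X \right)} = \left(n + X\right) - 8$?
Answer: $- \frac{29174181}{25} \approx -1.167 \cdot 10^{6}$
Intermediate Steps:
$O{\left(n,X \right)} = -8 + X + n$ ($O{\left(n,X \right)} = \left(X + n\right) - 8 = -8 + X + n$)
$j{\left(T \right)} = -100$ ($j{\left(T \right)} = 5 \left(-20\right) = -100$)
$N = 40768$ ($N = 2 \left(-8 - 10 + \left(2 - -2\right)\right) 52 \left(-28\right) = 2 \left(-8 - 10 + \left(2 + 2\right)\right) 52 \left(-28\right) = 2 \left(-8 - 10 + 4\right) 52 \left(-28\right) = 2 \left(-14\right) 52 \left(-28\right) = 2 \left(\left(-728\right) \left(-28\right)\right) = 2 \cdot 20384 = 40768$)
$\left(-1236002 - \frac{2826676}{j{\left(-1141 \right)}}\right) + N = \left(-1236002 - \frac{2826676}{-100}\right) + 40768 = \left(-1236002 - - \frac{706669}{25}\right) + 40768 = \left(-1236002 + \frac{706669}{25}\right) + 40768 = - \frac{30193381}{25} + 40768 = - \frac{29174181}{25}$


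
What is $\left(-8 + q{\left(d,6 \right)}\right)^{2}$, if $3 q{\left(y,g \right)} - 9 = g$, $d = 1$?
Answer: $9$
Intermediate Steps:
$q{\left(y,g \right)} = 3 + \frac{g}{3}$
$\left(-8 + q{\left(d,6 \right)}\right)^{2} = \left(-8 + \left(3 + \frac{1}{3} \cdot 6\right)\right)^{2} = \left(-8 + \left(3 + 2\right)\right)^{2} = \left(-8 + 5\right)^{2} = \left(-3\right)^{2} = 9$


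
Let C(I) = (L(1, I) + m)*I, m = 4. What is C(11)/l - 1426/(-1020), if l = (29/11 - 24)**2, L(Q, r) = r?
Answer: 1982303/1126590 ≈ 1.7596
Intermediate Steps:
C(I) = I*(4 + I) (C(I) = (I + 4)*I = (4 + I)*I = I*(4 + I))
l = 55225/121 (l = (29*(1/11) - 24)**2 = (29/11 - 24)**2 = (-235/11)**2 = 55225/121 ≈ 456.40)
C(11)/l - 1426/(-1020) = (11*(4 + 11))/(55225/121) - 1426/(-1020) = (11*15)*(121/55225) - 1426*(-1/1020) = 165*(121/55225) + 713/510 = 3993/11045 + 713/510 = 1982303/1126590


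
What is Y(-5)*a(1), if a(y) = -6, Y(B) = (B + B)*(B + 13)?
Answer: 480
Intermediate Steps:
Y(B) = 2*B*(13 + B) (Y(B) = (2*B)*(13 + B) = 2*B*(13 + B))
Y(-5)*a(1) = (2*(-5)*(13 - 5))*(-6) = (2*(-5)*8)*(-6) = -80*(-6) = 480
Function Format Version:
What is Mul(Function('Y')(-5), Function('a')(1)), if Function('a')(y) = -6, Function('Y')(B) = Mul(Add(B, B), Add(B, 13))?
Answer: 480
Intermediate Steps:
Function('Y')(B) = Mul(2, B, Add(13, B)) (Function('Y')(B) = Mul(Mul(2, B), Add(13, B)) = Mul(2, B, Add(13, B)))
Mul(Function('Y')(-5), Function('a')(1)) = Mul(Mul(2, -5, Add(13, -5)), -6) = Mul(Mul(2, -5, 8), -6) = Mul(-80, -6) = 480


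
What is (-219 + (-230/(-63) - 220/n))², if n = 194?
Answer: 1750141139041/37344321 ≈ 46865.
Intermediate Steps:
(-219 + (-230/(-63) - 220/n))² = (-219 + (-230/(-63) - 220/194))² = (-219 + (-230*(-1/63) - 220*1/194))² = (-219 + (230/63 - 110/97))² = (-219 + 15380/6111)² = (-1322929/6111)² = 1750141139041/37344321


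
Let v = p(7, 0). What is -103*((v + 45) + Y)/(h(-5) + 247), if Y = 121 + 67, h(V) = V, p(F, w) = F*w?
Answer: -23999/242 ≈ -99.169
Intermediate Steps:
v = 0 (v = 7*0 = 0)
Y = 188
-103*((v + 45) + Y)/(h(-5) + 247) = -103*((0 + 45) + 188)/(-5 + 247) = -103*(45 + 188)/242 = -23999/242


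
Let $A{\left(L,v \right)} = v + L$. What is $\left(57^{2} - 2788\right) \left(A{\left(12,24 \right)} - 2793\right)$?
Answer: $-1270977$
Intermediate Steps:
$A{\left(L,v \right)} = L + v$
$\left(57^{2} - 2788\right) \left(A{\left(12,24 \right)} - 2793\right) = \left(57^{2} - 2788\right) \left(\left(12 + 24\right) - 2793\right) = \left(3249 - 2788\right) \left(36 - 2793\right) = 461 \left(-2757\right) = -1270977$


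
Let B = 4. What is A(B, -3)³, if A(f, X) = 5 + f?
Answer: 729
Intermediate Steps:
A(B, -3)³ = (5 + 4)³ = 9³ = 729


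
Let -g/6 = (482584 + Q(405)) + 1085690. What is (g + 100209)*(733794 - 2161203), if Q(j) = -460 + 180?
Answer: 13285973256795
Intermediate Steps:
Q(j) = -280
g = -9407964 (g = -6*((482584 - 280) + 1085690) = -6*(482304 + 1085690) = -6*1567994 = -9407964)
(g + 100209)*(733794 - 2161203) = (-9407964 + 100209)*(733794 - 2161203) = -9307755*(-1427409) = 13285973256795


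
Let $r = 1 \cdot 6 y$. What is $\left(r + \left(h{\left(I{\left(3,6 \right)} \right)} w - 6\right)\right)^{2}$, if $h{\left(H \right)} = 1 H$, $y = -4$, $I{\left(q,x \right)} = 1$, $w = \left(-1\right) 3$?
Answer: $1089$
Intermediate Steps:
$w = -3$
$h{\left(H \right)} = H$
$r = -24$ ($r = 1 \cdot 6 \left(-4\right) = 6 \left(-4\right) = -24$)
$\left(r + \left(h{\left(I{\left(3,6 \right)} \right)} w - 6\right)\right)^{2} = \left(-24 + \left(1 \left(-3\right) - 6\right)\right)^{2} = \left(-24 - 9\right)^{2} = \left(-33\right)^{2} = 1089$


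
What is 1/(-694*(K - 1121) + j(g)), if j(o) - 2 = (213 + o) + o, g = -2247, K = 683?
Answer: 1/299693 ≈ 3.3367e-6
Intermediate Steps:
j(o) = 215 + 2*o (j(o) = 2 + ((213 + o) + o) = 2 + (213 + 2*o) = 215 + 2*o)
1/(-694*(K - 1121) + j(g)) = 1/(-694*(683 - 1121) + (215 + 2*(-2247))) = 1/(-694*(-438) + (215 - 4494)) = 1/(303972 - 4279) = 1/299693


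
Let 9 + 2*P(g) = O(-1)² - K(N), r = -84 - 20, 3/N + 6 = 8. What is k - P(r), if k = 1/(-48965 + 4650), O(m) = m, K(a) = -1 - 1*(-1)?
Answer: 177259/44315 ≈ 4.0000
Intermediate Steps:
N = 3/2 (N = 3/(-6 + 8) = 3/2 ≈ 1.5000)
K(a) = 0 (K(a) = -1 + 1 = 0)
k = -1/44315 (k = 1/(-44315) = -1/44315 ≈ -2.2566e-5)
r = -104
P(g) = -4 (P(g) = -9/2 + ((-1)² - 1*0)/2 = -9/2 + (1 + 0)/2 = -9/2 + (½)*1 = -9/2 + ½ = -4)
k - P(r) = -1/44315 - 1*(-4) = -1/44315 + 4 = 177259/44315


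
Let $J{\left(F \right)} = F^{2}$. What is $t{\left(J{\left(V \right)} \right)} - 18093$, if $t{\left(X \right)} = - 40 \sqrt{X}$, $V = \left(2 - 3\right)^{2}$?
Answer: $-18133$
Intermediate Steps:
$V = 1$ ($V = \left(-1\right)^{2} = 1$)
$t{\left(J{\left(V \right)} \right)} - 18093 = - 40 \sqrt{1^{2}} - 18093 = - 40 \sqrt{1} - 18093 = \left(-40\right) 1 - 18093 = -40 - 18093 = -18133$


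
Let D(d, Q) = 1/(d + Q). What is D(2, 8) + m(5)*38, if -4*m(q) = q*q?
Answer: -1187/5 ≈ -237.40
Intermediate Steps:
D(d, Q) = 1/(Q + d)
m(q) = -q²/4 (m(q) = -q*q/4 = -q²/4)
D(2, 8) + m(5)*38 = 1/(8 + 2) - ¼*5²*38 = 1/10 - ¼*25*38 = ⅒ - 25/4*38 = ⅒ - 475/2 = -1187/5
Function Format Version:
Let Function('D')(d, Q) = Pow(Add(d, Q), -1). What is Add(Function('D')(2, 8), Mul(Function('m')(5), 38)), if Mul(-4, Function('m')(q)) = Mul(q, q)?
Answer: Rational(-1187, 5) ≈ -237.40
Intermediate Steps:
Function('D')(d, Q) = Pow(Add(Q, d), -1)
Function('m')(q) = Mul(Rational(-1, 4), Pow(q, 2)) (Function('m')(q) = Mul(Rational(-1, 4), Mul(q, q)) = Mul(Rational(-1, 4), Pow(q, 2)))
Add(Function('D')(2, 8), Mul(Function('m')(5), 38)) = Add(Pow(Add(8, 2), -1), Mul(Mul(Rational(-1, 4), Pow(5, 2)), 38)) = Add(Pow(10, -1), Mul(Mul(Rational(-1, 4), 25), 38)) = Add(Rational(1, 10), Mul(Rational(-25, 4), 38)) = Add(Rational(1, 10), Rational(-475, 2)) = Rational(-1187, 5)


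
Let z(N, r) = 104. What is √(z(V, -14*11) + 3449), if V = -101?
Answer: √3553 ≈ 59.607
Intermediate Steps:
√(z(V, -14*11) + 3449) = √(104 + 3449) = √3553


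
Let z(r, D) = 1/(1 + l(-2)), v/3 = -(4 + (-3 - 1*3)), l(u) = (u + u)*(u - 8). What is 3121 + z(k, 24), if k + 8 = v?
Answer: 127962/41 ≈ 3121.0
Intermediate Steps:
l(u) = 2*u*(-8 + u) (l(u) = (2*u)*(-8 + u) = 2*u*(-8 + u))
v = 6 (v = 3*(-(4 + (-3 - 1*3))) = 3*(-(4 + (-3 - 3))) = 3*(-(4 - 6)) = 3*(-1*(-2)) = 3*2 = 6)
k = -2 (k = -8 + 6 = -2)
z(r, D) = 1/41 (z(r, D) = 1/(1 + 2*(-2)*(-8 - 2)) = 1/(1 + 2*(-2)*(-10)) = 1/(1 + 40) = 1/41)
3121 + z(k, 24) = 3121 + 1/41 = 127962/41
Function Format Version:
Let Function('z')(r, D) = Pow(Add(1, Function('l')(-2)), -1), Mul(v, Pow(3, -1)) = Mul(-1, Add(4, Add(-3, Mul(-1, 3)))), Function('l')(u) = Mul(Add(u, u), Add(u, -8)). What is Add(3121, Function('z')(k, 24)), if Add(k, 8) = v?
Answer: Rational(127962, 41) ≈ 3121.0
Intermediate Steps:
Function('l')(u) = Mul(2, u, Add(-8, u)) (Function('l')(u) = Mul(Mul(2, u), Add(-8, u)) = Mul(2, u, Add(-8, u)))
v = 6 (v = Mul(3, Mul(-1, Add(4, Add(-3, Mul(-1, 3))))) = Mul(3, Mul(-1, Add(4, Add(-3, -3)))) = Mul(3, Mul(-1, Add(4, -6))) = Mul(3, Mul(-1, -2)) = Mul(3, 2) = 6)
k = -2 (k = Add(-8, 6) = -2)
Function('z')(r, D) = Rational(1, 41) (Function('z')(r, D) = Pow(Add(1, Mul(2, -2, Add(-8, -2))), -1) = Pow(Add(1, Mul(2, -2, -10)), -1) = Pow(Add(1, 40), -1) = Pow(41, -1) = Rational(1, 41))
Add(3121, Function('z')(k, 24)) = Add(3121, Rational(1, 41)) = Rational(127962, 41)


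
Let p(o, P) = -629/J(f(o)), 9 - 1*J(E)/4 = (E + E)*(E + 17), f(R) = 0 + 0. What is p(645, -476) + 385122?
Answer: 13863763/36 ≈ 3.8510e+5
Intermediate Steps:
f(R) = 0
J(E) = 36 - 8*E*(17 + E) (J(E) = 36 - 4*(E + E)*(E + 17) = 36 - 4*2*E*(17 + E) = 36 - 8*E*(17 + E))
p(o, P) = -629/36 (p(o, P) = -629/(36 - 136*0 - 8*0²) = -629/(36 + 0 - 8*0) = -629/(36 + 0 + 0) = -629/36)
p(645, -476) + 385122 = -629/36 + 385122 = 13863763/36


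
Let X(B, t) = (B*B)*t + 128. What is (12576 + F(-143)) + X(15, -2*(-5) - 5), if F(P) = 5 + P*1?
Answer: 13691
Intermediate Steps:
X(B, t) = 128 + t*B² (X(B, t) = B²*t + 128 = t*B² + 128 = 128 + t*B²)
F(P) = 5 + P
(12576 + F(-143)) + X(15, -2*(-5) - 5) = (12576 + (5 - 143)) + (128 + (-2*(-5) - 5)*15²) = (12576 - 138) + (128 + (10 - 5)*225) = 12438 + (128 + 5*225) = 12438 + (128 + 1125) = 12438 + 1253 = 13691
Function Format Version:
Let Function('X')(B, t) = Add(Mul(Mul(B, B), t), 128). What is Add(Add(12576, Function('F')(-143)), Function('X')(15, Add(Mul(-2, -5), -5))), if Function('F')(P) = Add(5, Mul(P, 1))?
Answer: 13691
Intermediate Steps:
Function('X')(B, t) = Add(128, Mul(t, Pow(B, 2))) (Function('X')(B, t) = Add(Mul(Pow(B, 2), t), 128) = Add(Mul(t, Pow(B, 2)), 128) = Add(128, Mul(t, Pow(B, 2))))
Function('F')(P) = Add(5, P)
Add(Add(12576, Function('F')(-143)), Function('X')(15, Add(Mul(-2, -5), -5))) = Add(Add(12576, Add(5, -143)), Add(128, Mul(Add(Mul(-2, -5), -5), Pow(15, 2)))) = Add(Add(12576, -138), Add(128, Mul(Add(10, -5), 225))) = Add(12438, Add(128, Mul(5, 225))) = Add(12438, Add(128, 1125)) = Add(12438, 1253) = 13691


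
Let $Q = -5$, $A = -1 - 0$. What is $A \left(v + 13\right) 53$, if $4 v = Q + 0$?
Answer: $- \frac{2491}{4} \approx -622.75$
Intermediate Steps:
$A = -1$ ($A = -1 + 0 = -1$)
$v = - \frac{5}{4}$ ($v = \frac{-5 + 0}{4} = \frac{1}{4} \left(-5\right) = - \frac{5}{4} \approx -1.25$)
$A \left(v + 13\right) 53 = - (- \frac{5}{4} + 13) 53 = \left(-1\right) \frac{47}{4} \cdot 53 = \left(- \frac{47}{4}\right) 53 = - \frac{2491}{4}$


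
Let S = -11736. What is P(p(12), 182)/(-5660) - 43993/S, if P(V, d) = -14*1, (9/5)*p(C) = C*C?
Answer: 62291171/16606440 ≈ 3.7510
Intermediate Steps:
p(C) = 5*C**2/9 (p(C) = 5*(C*C)/9 = 5*C**2/9)
P(V, d) = -14
P(p(12), 182)/(-5660) - 43993/S = -14/(-5660) - 43993/(-11736) = -14*(-1/5660) - 43993*(-1/11736) = 7/2830 + 43993/11736 = 62291171/16606440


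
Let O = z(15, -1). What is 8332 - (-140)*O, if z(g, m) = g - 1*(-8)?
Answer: 11552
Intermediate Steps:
z(g, m) = 8 + g (z(g, m) = g + 8 = 8 + g)
O = 23 (O = 8 + 15 = 23)
8332 - (-140)*O = 8332 - (-140)*23 = 8332 - 1*(-3220) = 8332 + 3220 = 11552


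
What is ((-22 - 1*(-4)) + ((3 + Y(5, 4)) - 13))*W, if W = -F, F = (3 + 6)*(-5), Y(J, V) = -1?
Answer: -1305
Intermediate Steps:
F = -45 (F = 9*(-5) = -45)
W = 45 (W = -1*(-45) = 45)
((-22 - 1*(-4)) + ((3 + Y(5, 4)) - 13))*W = ((-22 - 1*(-4)) + ((3 - 1) - 13))*45 = ((-22 + 4) + (2 - 13))*45 = (-18 - 11)*45 = -29*45 = -1305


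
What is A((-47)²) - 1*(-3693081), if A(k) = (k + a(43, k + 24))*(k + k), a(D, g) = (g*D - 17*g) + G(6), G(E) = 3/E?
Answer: 269954896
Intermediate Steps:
a(D, g) = ½ - 17*g + D*g (a(D, g) = (g*D - 17*g) + 3/6 = (D*g - 17*g) + 3*(⅙) = (-17*g + D*g) + ½ = ½ - 17*g + D*g)
A(k) = 2*k*(1249/2 + 27*k) (A(k) = (k + (½ - 17*(k + 24) + 43*(k + 24)))*(k + k) = (k + (½ - 17*(24 + k) + 43*(24 + k)))*(2*k) = (k + (½ + (-408 - 17*k) + (1032 + 43*k)))*(2*k) = (k + (1249/2 + 26*k))*(2*k) = (1249/2 + 27*k)*(2*k) = 2*k*(1249/2 + 27*k))
A((-47)²) - 1*(-3693081) = (-47)²*(1249 + 54*(-47)²) - 1*(-3693081) = 2209*(1249 + 54*2209) + 3693081 = 2209*(1249 + 119286) + 3693081 = 2209*120535 + 3693081 = 266261815 + 3693081 = 269954896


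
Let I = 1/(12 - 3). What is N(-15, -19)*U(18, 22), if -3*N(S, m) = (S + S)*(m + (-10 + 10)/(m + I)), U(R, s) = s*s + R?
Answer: -95380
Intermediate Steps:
U(R, s) = R + s**2 (U(R, s) = s**2 + R = R + s**2)
I = 1/9 ≈ 0.11111
N(S, m) = -2*S*m/3 (N(S, m) = -(S + S)*(m + (-10 + 10)/(m + 1/9))/3 = -2*S*(m + 0/(1/9 + m))/3 = -2*S*(m + 0)/3 = -2*S*m/3)
N(-15, -19)*U(18, 22) = (-2/3*(-15)*(-19))*(18 + 22**2) = -190*(18 + 484) = -190*502 = -95380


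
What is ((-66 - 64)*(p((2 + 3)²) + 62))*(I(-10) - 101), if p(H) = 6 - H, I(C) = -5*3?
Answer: 648440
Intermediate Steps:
I(C) = -15
((-66 - 64)*(p((2 + 3)²) + 62))*(I(-10) - 101) = ((-66 - 64)*((6 - (2 + 3)²) + 62))*(-15 - 101) = -130*((6 - 1*5²) + 62)*(-116) = -130*((6 - 1*25) + 62)*(-116) = -130*((6 - 25) + 62)*(-116) = -130*(-19 + 62)*(-116) = -130*43*(-116) = -5590*(-116) = 648440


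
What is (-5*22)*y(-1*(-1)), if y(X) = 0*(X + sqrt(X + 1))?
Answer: 0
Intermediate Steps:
y(X) = 0 (y(X) = 0*(X + sqrt(1 + X)) = 0)
(-5*22)*y(-1*(-1)) = -5*22*0 = -110*0 = 0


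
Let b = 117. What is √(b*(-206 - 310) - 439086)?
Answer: I*√499458 ≈ 706.72*I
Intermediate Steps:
√(b*(-206 - 310) - 439086) = √(117*(-206 - 310) - 439086) = √(117*(-516) - 439086) = √(-60372 - 439086) = √(-499458) = I*√499458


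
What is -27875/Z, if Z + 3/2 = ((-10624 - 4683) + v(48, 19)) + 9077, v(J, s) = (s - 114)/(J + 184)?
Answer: 6467000/1445803 ≈ 4.4729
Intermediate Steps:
v(J, s) = (-114 + s)/(184 + J)
Z = -1445803/232 (Z = -3/2 + (((-10624 - 4683) + (-114 + 19)/(184 + 48)) + 9077) = -3/2 + ((-15307 - 95/232) + 9077) = -3/2 + (-3551319/232 + 9077) = -3/2 - 1445455/232 = -1445803/232 ≈ -6231.9)
-27875/Z = -27875/(-1445803/232) = -27875*(-232/1445803) = 6467000/1445803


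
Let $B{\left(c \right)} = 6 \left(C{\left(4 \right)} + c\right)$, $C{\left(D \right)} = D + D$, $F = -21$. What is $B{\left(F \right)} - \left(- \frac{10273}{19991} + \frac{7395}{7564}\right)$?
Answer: $- \frac{11864658545}{151211924} \approx -78.464$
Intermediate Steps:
$C{\left(D \right)} = 2 D$
$B{\left(c \right)} = 48 + 6 c$ ($B{\left(c \right)} = 6 \left(2 \cdot 4 + c\right) = 6 \left(8 + c\right) = 48 + 6 c$)
$B{\left(F \right)} - \left(- \frac{10273}{19991} + \frac{7395}{7564}\right) = \left(48 + 6 \left(-21\right)\right) - \left(- \frac{10273}{19991} + \frac{7395}{7564}\right) = \left(48 - 126\right) - \frac{70128473}{151211924} = -78 + \left(\frac{10273}{19991} - \frac{7395}{7564}\right) = -78 - \frac{70128473}{151211924} = - \frac{11864658545}{151211924}$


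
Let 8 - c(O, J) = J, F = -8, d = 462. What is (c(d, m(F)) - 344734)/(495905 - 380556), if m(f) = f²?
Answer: -344790/115349 ≈ -2.9891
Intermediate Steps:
c(O, J) = 8 - J
(c(d, m(F)) - 344734)/(495905 - 380556) = ((8 - 1*(-8)²) - 344734)/(495905 - 380556) = ((8 - 1*64) - 344734)/115349 = ((8 - 64) - 344734)*(1/115349) = (-56 - 344734)*(1/115349) = -344790*1/115349 = -344790/115349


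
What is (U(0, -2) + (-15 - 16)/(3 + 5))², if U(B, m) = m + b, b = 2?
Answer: 961/64 ≈ 15.016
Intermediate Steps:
U(B, m) = 2 + m (U(B, m) = m + 2 = 2 + m)
(U(0, -2) + (-15 - 16)/(3 + 5))² = ((2 - 2) + (-15 - 16)/(3 + 5))² = (0 - 31/8)² = (-31/8)² = 961/64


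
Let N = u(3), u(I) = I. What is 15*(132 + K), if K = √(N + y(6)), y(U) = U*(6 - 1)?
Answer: 1980 + 15*√33 ≈ 2066.2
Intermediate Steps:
y(U) = 5*U (y(U) = U*5 = 5*U)
N = 3
K = √33 (K = √(3 + 5*6) = √(3 + 30) = √33 ≈ 5.7446)
15*(132 + K) = 15*(132 + √33) = 1980 + 15*√33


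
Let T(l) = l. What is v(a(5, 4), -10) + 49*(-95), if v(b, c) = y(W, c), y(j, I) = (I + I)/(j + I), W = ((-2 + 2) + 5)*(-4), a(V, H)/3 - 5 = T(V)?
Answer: -13963/3 ≈ -4654.3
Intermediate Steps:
a(V, H) = 15 + 3*V
W = -20 (W = (0 + 5)*(-4) = 5*(-4) = -20)
y(j, I) = 2*I/(I + j) (y(j, I) = (2*I)/(I + j) = 2*I/(I + j))
v(b, c) = 2*c/(-20 + c) (v(b, c) = 2*c/(c - 20) = 2*c/(-20 + c))
v(a(5, 4), -10) + 49*(-95) = 2*(-10)/(-20 - 10) + 49*(-95) = 2*(-10)/(-30) - 4655 = 2*(-10)*(-1/30) - 4655 = ⅔ - 4655 = -13963/3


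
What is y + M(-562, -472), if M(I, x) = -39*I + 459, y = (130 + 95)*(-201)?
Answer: -22848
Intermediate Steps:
y = -45225 (y = 225*(-201) = -45225)
M(I, x) = 459 - 39*I
y + M(-562, -472) = -45225 + (459 - 39*(-562)) = -45225 + (459 + 21918) = -45225 + 22377 = -22848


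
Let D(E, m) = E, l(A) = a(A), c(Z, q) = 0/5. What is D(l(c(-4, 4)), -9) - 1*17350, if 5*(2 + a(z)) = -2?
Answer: -86762/5 ≈ -17352.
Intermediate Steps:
a(z) = -12/5 (a(z) = -2 + (⅕)*(-2) = -2 - ⅖ = -12/5)
c(Z, q) = 0 (c(Z, q) = 0*(⅕) = 0)
l(A) = -12/5
D(l(c(-4, 4)), -9) - 1*17350 = -12/5 - 1*17350 = -12/5 - 17350 = -86762/5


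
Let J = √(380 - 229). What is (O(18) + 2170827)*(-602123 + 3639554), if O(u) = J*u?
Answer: 6593737225437 + 54673758*√151 ≈ 6.5944e+12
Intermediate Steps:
J = √151 ≈ 12.288
O(u) = u*√151 (O(u) = √151*u = u*√151)
(O(18) + 2170827)*(-602123 + 3639554) = (18*√151 + 2170827)*(-602123 + 3639554) = (2170827 + 18*√151)*3037431 = 6593737225437 + 54673758*√151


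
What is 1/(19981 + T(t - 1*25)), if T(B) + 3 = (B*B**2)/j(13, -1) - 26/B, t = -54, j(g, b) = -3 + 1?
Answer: 158/42106657 ≈ 3.7524e-6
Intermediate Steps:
j(g, b) = -2
T(B) = -3 - 26/B - B**3/2 (T(B) = -3 + ((B*B**2)/(-2) - 26/B) = -3 + (B**3*(-1/2) - 26/B) = -3 + (-B**3/2 - 26/B) = -3 + (-26/B - B**3/2) = -3 - 26/B - B**3/2)
1/(19981 + T(t - 1*25)) = 1/(19981 + (-3 - 26/(-54 - 1*25) - (-54 - 1*25)**3/2)) = 1/(19981 + (-3 - 26/(-54 - 25) - (-54 - 25)**3/2)) = 1/(19981 + (-3 - 26/(-79) - 1/2*(-79)**3)) = 1/(19981 + (-3 - 26*(-1/79) - 1/2*(-493039))) = 1/(19981 + (-3 + 26/79 + 493039/2)) = 1/(19981 + 38949659/158) = 1/(42106657/158) = 158/42106657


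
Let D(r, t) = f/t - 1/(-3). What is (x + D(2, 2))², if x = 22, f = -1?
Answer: 17161/36 ≈ 476.69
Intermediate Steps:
D(r, t) = ⅓ - 1/t (D(r, t) = -1/t - 1/(-3) = -1/t - 1*(-⅓) = -1/t + ⅓ = ⅓ - 1/t)
(x + D(2, 2))² = (22 + (⅓)*(-3 + 2)/2)² = (22 + (⅓)*(½)*(-1))² = (22 - ⅙)² = (131/6)² = 17161/36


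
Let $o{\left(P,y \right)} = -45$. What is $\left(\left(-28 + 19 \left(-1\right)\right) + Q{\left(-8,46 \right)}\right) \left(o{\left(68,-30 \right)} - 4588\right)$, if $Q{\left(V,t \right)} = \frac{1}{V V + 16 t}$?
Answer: $\frac{174196167}{800} \approx 2.1775 \cdot 10^{5}$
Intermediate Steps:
$Q{\left(V,t \right)} = \frac{1}{V^{2} + 16 t}$
$\left(\left(-28 + 19 \left(-1\right)\right) + Q{\left(-8,46 \right)}\right) \left(o{\left(68,-30 \right)} - 4588\right) = \left(\left(-28 + 19 \left(-1\right)\right) + \frac{1}{\left(-8\right)^{2} + 16 \cdot 46}\right) \left(-45 - 4588\right) = \left(\left(-28 - 19\right) + \frac{1}{64 + 736}\right) \left(-4633\right) = \left(-47 + \frac{1}{800}\right) \left(-4633\right) = \left(- \frac{37599}{800}\right) \left(-4633\right) = \frac{174196167}{800}$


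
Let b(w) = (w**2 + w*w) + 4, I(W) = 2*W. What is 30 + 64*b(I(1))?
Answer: 798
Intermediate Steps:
b(w) = 4 + 2*w**2 (b(w) = (w**2 + w**2) + 4 = 2*w**2 + 4 = 4 + 2*w**2)
30 + 64*b(I(1)) = 30 + 64*(4 + 2*(2*1)**2) = 30 + 64*(4 + 2*2**2) = 30 + 64*(4 + 2*4) = 30 + 64*(4 + 8) = 30 + 64*12 = 30 + 768 = 798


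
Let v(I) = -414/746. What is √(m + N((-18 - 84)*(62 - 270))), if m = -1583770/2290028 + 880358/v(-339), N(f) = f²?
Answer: √2799712960125679533079274/79005966 ≈ 21179.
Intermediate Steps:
v(I) = -207/373 (v(I) = -414*1/746 = -207/373)
m = -375992457579671/237017898 (m = -1583770/2290028 + 880358/(-207/373) = -1583770*1/2290028 + 880358*(-373/207) = -791885/1145014 - 328373534/207 = -375992457579671/237017898 ≈ -1.5863e+6)
√(m + N((-18 - 84)*(62 - 270))) = √(-375992457579671/237017898 + ((-18 - 84)*(62 - 270))²) = √(-375992457579671/237017898 + (-102*(-208))²) = √(-375992457579671/237017898 + 21216²) = √(-375992457579671/237017898 + 450118656) = √(106310185238125417/237017898) = √2799712960125679533079274/79005966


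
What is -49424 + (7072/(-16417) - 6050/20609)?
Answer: -16722260058770/338337953 ≈ -49425.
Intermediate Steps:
-49424 + (7072/(-16417) - 6050/20609) = -49424 + (7072*(-1/16417) - 6050*1/20609) = -49424 + (-7072/16417 - 6050/20609) = -49424 - 245069698/338337953 = -16722260058770/338337953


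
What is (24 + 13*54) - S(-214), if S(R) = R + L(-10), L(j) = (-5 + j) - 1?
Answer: 956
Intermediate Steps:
L(j) = -6 + j
S(R) = -16 + R (S(R) = R + (-6 - 10) = R - 16 = -16 + R)
(24 + 13*54) - S(-214) = (24 + 13*54) - (-16 - 214) = (24 + 702) - 1*(-230) = 726 + 230 = 956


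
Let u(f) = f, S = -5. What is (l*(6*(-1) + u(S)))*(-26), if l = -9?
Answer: -2574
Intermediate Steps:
(l*(6*(-1) + u(S)))*(-26) = -9*(6*(-1) - 5)*(-26) = -9*(-6 - 5)*(-26) = -9*(-11)*(-26) = 99*(-26) = -2574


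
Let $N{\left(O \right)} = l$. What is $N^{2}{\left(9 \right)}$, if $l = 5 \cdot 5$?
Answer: $625$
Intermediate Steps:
$l = 25$
$N{\left(O \right)} = 25$
$N^{2}{\left(9 \right)} = 25^{2} = 625$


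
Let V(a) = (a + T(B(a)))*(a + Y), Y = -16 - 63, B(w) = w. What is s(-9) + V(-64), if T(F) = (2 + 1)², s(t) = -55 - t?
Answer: 7819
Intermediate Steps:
T(F) = 9 (T(F) = 3² = 9)
Y = -79
V(a) = (-79 + a)*(9 + a) (V(a) = (a + 9)*(a - 79) = (9 + a)*(-79 + a) = (-79 + a)*(9 + a))
s(-9) + V(-64) = (-55 - 1*(-9)) + (-711 + (-64)² - 70*(-64)) = (-55 + 9) + (-711 + 4096 + 4480) = -46 + 7865 = 7819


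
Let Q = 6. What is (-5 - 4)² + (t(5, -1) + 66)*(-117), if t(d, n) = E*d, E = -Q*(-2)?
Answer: -14661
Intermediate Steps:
E = 12 (E = -6*(-2) = -1*(-12) = 12)
t(d, n) = 12*d
(-5 - 4)² + (t(5, -1) + 66)*(-117) = (-5 - 4)² + (12*5 + 66)*(-117) = (-9)² + (60 + 66)*(-117) = 81 + 126*(-117) = 81 - 14742 = -14661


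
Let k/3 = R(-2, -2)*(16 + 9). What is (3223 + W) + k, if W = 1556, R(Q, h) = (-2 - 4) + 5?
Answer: 4704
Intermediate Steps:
R(Q, h) = -1 (R(Q, h) = -6 + 5 = -1)
k = -75 (k = 3*(-(16 + 9)) = 3*(-1*25) = 3*(-25) = -75)
(3223 + W) + k = (3223 + 1556) - 75 = 4779 - 75 = 4704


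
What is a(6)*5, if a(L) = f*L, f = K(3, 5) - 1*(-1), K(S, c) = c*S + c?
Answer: 630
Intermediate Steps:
K(S, c) = c + S*c (K(S, c) = S*c + c = c + S*c)
f = 21 (f = 5*(1 + 3) - 1*(-1) = 5*4 + 1 = 20 + 1 = 21)
a(L) = 21*L
a(6)*5 = (21*6)*5 = 126*5 = 630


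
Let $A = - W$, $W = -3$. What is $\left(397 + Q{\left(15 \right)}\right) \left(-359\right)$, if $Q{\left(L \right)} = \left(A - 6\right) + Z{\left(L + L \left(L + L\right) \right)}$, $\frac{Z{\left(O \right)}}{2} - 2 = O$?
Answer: $-476752$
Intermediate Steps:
$Z{\left(O \right)} = 4 + 2 O$
$A = 3$ ($A = \left(-1\right) \left(-3\right) = 3$)
$Q{\left(L \right)} = 1 + 2 L + 4 L^{2}$ ($Q{\left(L \right)} = \left(3 - 6\right) + \left(4 + 2 \left(L + L \left(L + L\right)\right)\right) = -3 + \left(4 + 2 \left(L + L 2 L\right)\right) = -3 + \left(4 + 2 \left(L + 2 L^{2}\right)\right) = -3 + \left(4 + \left(2 L + 4 L^{2}\right)\right) = -3 + \left(4 + 2 L + 4 L^{2}\right) = 1 + 2 L + 4 L^{2}$)
$\left(397 + Q{\left(15 \right)}\right) \left(-359\right) = \left(397 + \left(1 + 2 \cdot 15 \left(1 + 2 \cdot 15\right)\right)\right) \left(-359\right) = \left(397 + \left(1 + 2 \cdot 15 \left(1 + 30\right)\right)\right) \left(-359\right) = \left(397 + \left(1 + 2 \cdot 15 \cdot 31\right)\right) \left(-359\right) = \left(397 + \left(1 + 930\right)\right) \left(-359\right) = \left(397 + 931\right) \left(-359\right) = 1328 \left(-359\right) = -476752$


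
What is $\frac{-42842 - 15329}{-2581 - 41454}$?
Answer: $\frac{58171}{44035} \approx 1.321$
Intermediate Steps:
$\frac{-42842 - 15329}{-2581 - 41454} = - \frac{58171}{-44035} = \left(-58171\right) \left(- \frac{1}{44035}\right) = \frac{58171}{44035}$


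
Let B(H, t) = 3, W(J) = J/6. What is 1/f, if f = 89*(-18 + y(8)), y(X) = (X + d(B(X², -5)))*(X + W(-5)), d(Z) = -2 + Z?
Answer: 2/8277 ≈ 0.00024163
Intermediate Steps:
W(J) = J/6 (W(J) = J*(⅙) = J/6)
y(X) = (1 + X)*(-⅚ + X) (y(X) = (X + (-2 + 3))*(X + (⅙)*(-5)) = (X + 1)*(X - ⅚) = (1 + X)*(-⅚ + X))
f = 8277/2 (f = 89*(-18 + (-⅚ + 8² + (⅙)*8)) = 89*(-18 + (-⅚ + 64 + 4/3)) = 89*(-18 + 129/2) = 89*(93/2) = 8277/2 ≈ 4138.5)
1/f = 1/(8277/2) = 2/8277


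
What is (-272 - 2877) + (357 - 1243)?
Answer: -4035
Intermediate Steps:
(-272 - 2877) + (357 - 1243) = -3149 - 886 = -4035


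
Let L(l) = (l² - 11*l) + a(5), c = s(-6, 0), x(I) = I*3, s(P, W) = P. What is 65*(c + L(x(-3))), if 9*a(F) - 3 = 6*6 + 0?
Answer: 34775/3 ≈ 11592.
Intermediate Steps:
a(F) = 13/3 (a(F) = ⅓ + (6*6 + 0)/9 = ⅓ + (36 + 0)/9 = ⅓ + (⅑)*36 = ⅓ + 4 = 13/3)
x(I) = 3*I
c = -6
L(l) = 13/3 + l² - 11*l (L(l) = (l² - 11*l) + 13/3 = 13/3 + l² - 11*l)
65*(c + L(x(-3))) = 65*(-6 + (13/3 + (3*(-3))² - 33*(-3))) = 65*(-6 + (13/3 + (-9)² - 11*(-9))) = 65*(-6 + (13/3 + 81 + 99)) = 65*(-6 + 553/3) = 65*(535/3) = 34775/3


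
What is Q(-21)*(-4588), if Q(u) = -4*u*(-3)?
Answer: 1156176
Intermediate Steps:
Q(u) = 12*u
Q(-21)*(-4588) = (12*(-21))*(-4588) = -252*(-4588) = 1156176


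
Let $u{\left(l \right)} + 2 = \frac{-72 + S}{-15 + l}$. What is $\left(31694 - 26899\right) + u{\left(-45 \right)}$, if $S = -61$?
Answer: $\frac{287713}{60} \approx 4795.2$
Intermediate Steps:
$u{\left(l \right)} = -2 - \frac{133}{-15 + l}$ ($u{\left(l \right)} = -2 + \frac{-72 - 61}{-15 + l} = -2 - \frac{133}{-15 + l}$)
$\left(31694 - 26899\right) + u{\left(-45 \right)} = \left(31694 - 26899\right) + \frac{-103 - -90}{-15 - 45} = 4795 + \frac{-103 + 90}{-60} = 4795 - - \frac{13}{60} = 4795 + \frac{13}{60} = \frac{287713}{60}$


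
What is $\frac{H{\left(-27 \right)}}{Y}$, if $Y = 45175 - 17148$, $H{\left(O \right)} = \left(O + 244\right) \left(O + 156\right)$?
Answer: $\frac{27993}{28027} \approx 0.99879$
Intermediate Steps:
$H{\left(O \right)} = \left(156 + O\right) \left(244 + O\right)$ ($H{\left(O \right)} = \left(244 + O\right) \left(156 + O\right) = \left(156 + O\right) \left(244 + O\right)$)
$Y = 28027$ ($Y = 45175 - 17148 = 28027$)
$\frac{H{\left(-27 \right)}}{Y} = \frac{38064 + \left(-27\right)^{2} + 400 \left(-27\right)}{28027} = \left(38064 + 729 - 10800\right) \frac{1}{28027} = 27993 \cdot \frac{1}{28027} = \frac{27993}{28027}$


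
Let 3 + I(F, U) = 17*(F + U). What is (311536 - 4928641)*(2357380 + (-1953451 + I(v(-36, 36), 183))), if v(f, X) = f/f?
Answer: -1879411058670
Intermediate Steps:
v(f, X) = 1
I(F, U) = -3 + 17*F + 17*U (I(F, U) = -3 + 17*(F + U) = -3 + (17*F + 17*U) = -3 + 17*F + 17*U)
(311536 - 4928641)*(2357380 + (-1953451 + I(v(-36, 36), 183))) = (311536 - 4928641)*(2357380 + (-1953451 + (-3 + 17*1 + 17*183))) = -4617105*(2357380 + (-1953451 + (-3 + 17 + 3111))) = -4617105*(2357380 + (-1953451 + 3125)) = -4617105*(2357380 - 1950326) = -4617105*407054 = -1879411058670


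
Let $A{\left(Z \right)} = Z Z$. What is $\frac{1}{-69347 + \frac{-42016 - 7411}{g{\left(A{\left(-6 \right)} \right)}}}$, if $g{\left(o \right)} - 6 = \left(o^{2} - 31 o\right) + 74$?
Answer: $- \frac{260}{18079647} \approx -1.4381 \cdot 10^{-5}$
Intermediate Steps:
$A{\left(Z \right)} = Z^{2}$
$g{\left(o \right)} = 80 + o^{2} - 31 o$ ($g{\left(o \right)} = 6 + \left(\left(o^{2} - 31 o\right) + 74\right) = 6 + \left(74 + o^{2} - 31 o\right) = 80 + o^{2} - 31 o$)
$\frac{1}{-69347 + \frac{-42016 - 7411}{g{\left(A{\left(-6 \right)} \right)}}} = \frac{1}{-69347 + \frac{-42016 - 7411}{80 + \left(\left(-6\right)^{2}\right)^{2} - 31 \left(-6\right)^{2}}} = \frac{1}{-69347 + \frac{-42016 - 7411}{80 + 36^{2} - 1116}} = \frac{1}{-69347 - \frac{49427}{80 + 1296 - 1116}} = \frac{1}{-69347 - \frac{49427}{260}} = \frac{1}{- \frac{18079647}{260}} = - \frac{260}{18079647}$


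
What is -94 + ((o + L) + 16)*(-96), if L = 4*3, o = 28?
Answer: -5470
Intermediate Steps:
L = 12
-94 + ((o + L) + 16)*(-96) = -94 + ((28 + 12) + 16)*(-96) = -94 + (40 + 16)*(-96) = -94 + 56*(-96) = -94 - 5376 = -5470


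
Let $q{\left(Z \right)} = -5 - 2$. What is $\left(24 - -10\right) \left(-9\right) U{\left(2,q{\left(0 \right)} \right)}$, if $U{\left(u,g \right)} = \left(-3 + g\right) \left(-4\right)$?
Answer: $-12240$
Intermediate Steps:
$q{\left(Z \right)} = -7$ ($q{\left(Z \right)} = -5 - 2 = -7$)
$U{\left(u,g \right)} = 12 - 4 g$
$\left(24 - -10\right) \left(-9\right) U{\left(2,q{\left(0 \right)} \right)} = \left(24 - -10\right) \left(-9\right) \left(12 - -28\right) = \left(24 + 10\right) \left(-9\right) \left(12 + 28\right) = 34 \left(-9\right) 40 = \left(-306\right) 40 = -12240$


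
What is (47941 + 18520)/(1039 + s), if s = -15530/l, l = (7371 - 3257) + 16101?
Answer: 268701823/4197571 ≈ 64.014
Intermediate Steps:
l = 20215 (l = 4114 + 16101 = 20215)
s = -3106/4043 (s = -15530/20215 = -15530*1/20215 = -3106/4043 ≈ -0.76824)
(47941 + 18520)/(1039 + s) = (47941 + 18520)/(1039 - 3106/4043) = 66461/(4197571/4043) = 66461*(4043/4197571) = 268701823/4197571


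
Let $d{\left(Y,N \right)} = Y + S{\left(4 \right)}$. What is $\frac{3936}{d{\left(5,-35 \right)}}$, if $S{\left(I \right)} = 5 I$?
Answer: $\frac{3936}{25} \approx 157.44$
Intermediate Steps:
$d{\left(Y,N \right)} = 20 + Y$ ($d{\left(Y,N \right)} = Y + 5 \cdot 4 = Y + 20 = 20 + Y$)
$\frac{3936}{d{\left(5,-35 \right)}} = \frac{3936}{20 + 5} = \frac{3936}{25}$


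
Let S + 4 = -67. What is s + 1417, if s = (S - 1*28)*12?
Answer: 229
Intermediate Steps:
S = -71 (S = -4 - 67 = -71)
s = -1188 (s = (-71 - 1*28)*12 = (-71 - 28)*12 = -99*12 = -1188)
s + 1417 = -1188 + 1417 = 229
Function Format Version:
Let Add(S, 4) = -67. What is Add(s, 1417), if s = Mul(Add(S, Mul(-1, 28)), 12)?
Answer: 229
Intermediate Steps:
S = -71 (S = Add(-4, -67) = -71)
s = -1188 (s = Mul(Add(-71, Mul(-1, 28)), 12) = Mul(Add(-71, -28), 12) = Mul(-99, 12) = -1188)
Add(s, 1417) = Add(-1188, 1417) = 229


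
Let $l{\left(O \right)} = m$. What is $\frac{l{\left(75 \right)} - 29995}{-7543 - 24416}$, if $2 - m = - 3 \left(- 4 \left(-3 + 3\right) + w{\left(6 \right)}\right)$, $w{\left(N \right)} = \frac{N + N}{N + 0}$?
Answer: $\frac{29987}{31959} \approx 0.9383$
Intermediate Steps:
$w{\left(N \right)} = 2$ ($w{\left(N \right)} = \frac{2 N}{N} = 2$)
$m = 8$ ($m = 2 - - 3 \left(- 4 \left(-3 + 3\right) + 2\right) = 2 - - 3 \left(\left(-4\right) 0 + 2\right) = 2 - - 3 \left(0 + 2\right) = 2 - \left(-3\right) 2 = 2 - -6 = 2 + 6 = 8$)
$l{\left(O \right)} = 8$
$\frac{l{\left(75 \right)} - 29995}{-7543 - 24416} = \frac{8 - 29995}{-7543 - 24416} = - \frac{29987}{-31959} = \left(-29987\right) \left(- \frac{1}{31959}\right) = \frac{29987}{31959}$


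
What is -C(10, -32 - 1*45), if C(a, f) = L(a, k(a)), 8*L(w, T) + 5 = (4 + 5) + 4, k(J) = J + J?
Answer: -1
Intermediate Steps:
k(J) = 2*J
L(w, T) = 1 (L(w, T) = -5/8 + ((4 + 5) + 4)/8 = -5/8 + (9 + 4)/8 = -5/8 + (⅛)*13 = -5/8 + 13/8 = 1)
C(a, f) = 1
-C(10, -32 - 1*45) = -1*1 = -1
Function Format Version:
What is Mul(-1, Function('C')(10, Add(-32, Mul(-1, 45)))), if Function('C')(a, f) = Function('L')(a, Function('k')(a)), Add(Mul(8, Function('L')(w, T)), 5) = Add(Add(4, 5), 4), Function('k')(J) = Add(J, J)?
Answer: -1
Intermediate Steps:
Function('k')(J) = Mul(2, J)
Function('L')(w, T) = 1 (Function('L')(w, T) = Add(Rational(-5, 8), Mul(Rational(1, 8), Add(Add(4, 5), 4))) = Add(Rational(-5, 8), Mul(Rational(1, 8), Add(9, 4))) = Add(Rational(-5, 8), Mul(Rational(1, 8), 13)) = Add(Rational(-5, 8), Rational(13, 8)) = 1)
Function('C')(a, f) = 1
Mul(-1, Function('C')(10, Add(-32, Mul(-1, 45)))) = Mul(-1, 1) = -1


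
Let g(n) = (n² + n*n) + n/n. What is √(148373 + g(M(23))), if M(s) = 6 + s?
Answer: 2*√37514 ≈ 387.37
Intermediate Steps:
g(n) = 1 + 2*n² (g(n) = (n² + n²) + 1 = 2*n² + 1 = 1 + 2*n²)
√(148373 + g(M(23))) = √(148373 + (1 + 2*(6 + 23)²)) = √(148373 + (1 + 2*29²)) = √(148373 + (1 + 2*841)) = √(148373 + (1 + 1682)) = √(148373 + 1683) = √150056 = 2*√37514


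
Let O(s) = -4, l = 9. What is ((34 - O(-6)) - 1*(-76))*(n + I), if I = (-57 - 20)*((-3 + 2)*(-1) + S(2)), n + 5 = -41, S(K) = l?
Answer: -93024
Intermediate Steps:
S(K) = 9
n = -46 (n = -5 - 41 = -46)
I = -770 (I = (-57 - 20)*((-3 + 2)*(-1) + 9) = -77*(-1*(-1) + 9) = -77*(1 + 9) = -77*10 = -770)
((34 - O(-6)) - 1*(-76))*(n + I) = ((34 - 1*(-4)) - 1*(-76))*(-46 - 770) = ((34 + 4) + 76)*(-816) = (38 + 76)*(-816) = 114*(-816) = -93024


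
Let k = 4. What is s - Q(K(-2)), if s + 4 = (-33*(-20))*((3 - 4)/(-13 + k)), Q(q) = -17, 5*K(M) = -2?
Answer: 259/3 ≈ 86.333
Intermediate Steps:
K(M) = -⅖ (K(M) = (⅕)*(-2) = -⅖)
s = 208/3 (s = -4 + (-33*(-20))*((3 - 4)/(-13 + 4)) = -4 + 660*(-1/(-9)) = -4 + 660*(-1*(-⅑)) = -4 + 660*(⅑) = -4 + 220/3 = 208/3 ≈ 69.333)
s - Q(K(-2)) = 208/3 - 1*(-17) = 208/3 + 17 = 259/3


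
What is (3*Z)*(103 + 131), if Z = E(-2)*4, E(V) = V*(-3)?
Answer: 16848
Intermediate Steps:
E(V) = -3*V
Z = 24 (Z = -3*(-2)*4 = 6*4 = 24)
(3*Z)*(103 + 131) = (3*24)*(103 + 131) = 72*234 = 16848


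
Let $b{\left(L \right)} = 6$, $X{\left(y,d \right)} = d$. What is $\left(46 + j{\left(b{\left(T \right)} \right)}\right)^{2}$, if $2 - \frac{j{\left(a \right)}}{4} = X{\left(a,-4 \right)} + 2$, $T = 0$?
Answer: $3844$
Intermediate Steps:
$j{\left(a \right)} = 16$ ($j{\left(a \right)} = 8 - 4 \left(-4 + 2\right) = 8 - -8 = 8 + 8 = 16$)
$\left(46 + j{\left(b{\left(T \right)} \right)}\right)^{2} = \left(46 + 16\right)^{2} = 62^{2} = 3844$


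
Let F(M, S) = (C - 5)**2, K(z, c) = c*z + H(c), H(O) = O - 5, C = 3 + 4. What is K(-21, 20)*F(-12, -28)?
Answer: -1620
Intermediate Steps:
C = 7
H(O) = -5 + O
K(z, c) = -5 + c + c*z (K(z, c) = c*z + (-5 + c) = -5 + c + c*z)
F(M, S) = 4 (F(M, S) = (7 - 5)**2 = 2**2 = 4)
K(-21, 20)*F(-12, -28) = (-5 + 20 + 20*(-21))*4 = (-5 + 20 - 420)*4 = -405*4 = -1620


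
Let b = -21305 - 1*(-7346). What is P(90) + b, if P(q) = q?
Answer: -13869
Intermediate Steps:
b = -13959 (b = -21305 + 7346 = -13959)
P(90) + b = 90 - 13959 = -13869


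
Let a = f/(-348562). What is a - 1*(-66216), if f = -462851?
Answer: 23080844243/348562 ≈ 66217.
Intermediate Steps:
a = 462851/348562 (a = -462851/(-348562) = -462851*(-1/348562) = 462851/348562 ≈ 1.3279)
a - 1*(-66216) = 462851/348562 - 1*(-66216) = 462851/348562 + 66216 = 23080844243/348562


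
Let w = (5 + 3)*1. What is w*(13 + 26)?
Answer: 312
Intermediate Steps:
w = 8 (w = 8*1 = 8)
w*(13 + 26) = 8*(13 + 26) = 8*39 = 312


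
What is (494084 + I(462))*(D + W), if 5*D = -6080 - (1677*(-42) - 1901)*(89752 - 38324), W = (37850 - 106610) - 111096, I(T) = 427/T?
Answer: 12127965438228710/33 ≈ 3.6751e+14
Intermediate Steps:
W = -179856 (W = -68760 - 111096 = -179856)
D = 744007660 (D = (-6080 - (1677*(-42) - 1901)*(89752 - 38324))/5 = (-6080 - (-70434 - 1901)*51428)/5 = (-6080 - (-72335)*51428)/5 = (-6080 - 1*(-3720044380))/5 = (-6080 + 3720044380)/5 = (⅕)*3720038300 = 744007660)
(494084 + I(462))*(D + W) = (494084 + 427/462)*(744007660 - 179856) = (494084 + 427*(1/462))*743827804 = (494084 + 61/66)*743827804 = (32609605/66)*743827804 = 12127965438228710/33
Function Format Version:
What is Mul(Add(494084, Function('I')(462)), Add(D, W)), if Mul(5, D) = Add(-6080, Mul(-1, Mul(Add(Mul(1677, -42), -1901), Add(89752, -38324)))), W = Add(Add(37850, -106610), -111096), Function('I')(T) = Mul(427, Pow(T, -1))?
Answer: Rational(12127965438228710, 33) ≈ 3.6751e+14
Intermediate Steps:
W = -179856 (W = Add(-68760, -111096) = -179856)
D = 744007660 (D = Mul(Rational(1, 5), Add(-6080, Mul(-1, Mul(Add(Mul(1677, -42), -1901), Add(89752, -38324))))) = Mul(Rational(1, 5), Add(-6080, Mul(-1, Mul(Add(-70434, -1901), 51428)))) = Mul(Rational(1, 5), Add(-6080, Mul(-1, Mul(-72335, 51428)))) = Mul(Rational(1, 5), Add(-6080, Mul(-1, -3720044380))) = Mul(Rational(1, 5), Add(-6080, 3720044380)) = Mul(Rational(1, 5), 3720038300) = 744007660)
Mul(Add(494084, Function('I')(462)), Add(D, W)) = Mul(Add(494084, Mul(427, Pow(462, -1))), Add(744007660, -179856)) = Mul(Add(494084, Mul(427, Rational(1, 462))), 743827804) = Mul(Add(494084, Rational(61, 66)), 743827804) = Mul(Rational(32609605, 66), 743827804) = Rational(12127965438228710, 33)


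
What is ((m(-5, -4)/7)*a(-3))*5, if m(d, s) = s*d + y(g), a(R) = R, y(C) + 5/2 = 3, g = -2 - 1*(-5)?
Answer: -615/14 ≈ -43.929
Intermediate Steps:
g = 3 (g = -2 + 5 = 3)
y(C) = ½ (y(C) = -5/2 + 3 = ½)
m(d, s) = ½ + d*s (m(d, s) = s*d + ½ = d*s + ½ = ½ + d*s)
((m(-5, -4)/7)*a(-3))*5 = (((½ - 5*(-4))/7)*(-3))*5 = (((½ + 20)*(⅐))*(-3))*5 = (((41/2)*(⅐))*(-3))*5 = ((41/14)*(-3))*5 = -123/14*5 = -615/14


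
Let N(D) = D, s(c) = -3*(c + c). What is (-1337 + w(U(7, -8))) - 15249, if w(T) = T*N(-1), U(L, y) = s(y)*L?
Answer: -16922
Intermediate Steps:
s(c) = -6*c
U(L, y) = -6*L*y (U(L, y) = (-6*y)*L = -6*L*y)
w(T) = -T (w(T) = T*(-1) = -T)
(-1337 + w(U(7, -8))) - 15249 = (-1337 - (-6)*7*(-8)) - 15249 = (-1337 - 1*336) - 15249 = (-1337 - 336) - 15249 = -1673 - 15249 = -16922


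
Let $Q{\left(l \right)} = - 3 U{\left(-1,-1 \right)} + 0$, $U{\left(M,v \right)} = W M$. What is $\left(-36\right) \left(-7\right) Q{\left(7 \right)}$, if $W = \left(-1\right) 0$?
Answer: $0$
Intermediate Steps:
$W = 0$
$U{\left(M,v \right)} = 0$ ($U{\left(M,v \right)} = 0 M = 0$)
$Q{\left(l \right)} = 0$ ($Q{\left(l \right)} = \left(-3\right) 0 + 0 = 0 + 0 = 0$)
$\left(-36\right) \left(-7\right) Q{\left(7 \right)} = \left(-36\right) \left(-7\right) 0 = 252 \cdot 0 = 0$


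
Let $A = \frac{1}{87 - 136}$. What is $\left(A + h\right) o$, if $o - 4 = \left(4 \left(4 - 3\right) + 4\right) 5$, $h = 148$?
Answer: $\frac{319044}{49} \approx 6511.1$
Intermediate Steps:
$A = - \frac{1}{49}$ ($A = \frac{1}{-49} = - \frac{1}{49} \approx -0.020408$)
$o = 44$ ($o = 4 + \left(4 \left(4 - 3\right) + 4\right) 5 = 4 + \left(4 \cdot 1 + 4\right) 5 = 4 + \left(4 + 4\right) 5 = 4 + 8 \cdot 5 = 4 + 40 = 44$)
$\left(A + h\right) o = \left(- \frac{1}{49} + 148\right) 44 = \frac{7251}{49} \cdot 44 = \frac{319044}{49}$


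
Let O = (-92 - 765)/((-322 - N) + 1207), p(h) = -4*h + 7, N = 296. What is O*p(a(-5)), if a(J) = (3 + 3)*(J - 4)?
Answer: -191111/589 ≈ -324.47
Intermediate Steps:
a(J) = -24 + 6*J (a(J) = 6*(-4 + J) = -24 + 6*J)
p(h) = 7 - 4*h
O = -857/589 (O = (-92 - 765)/((-322 - 1*296) + 1207) = -857/((-322 - 296) + 1207) = -857/(-618 + 1207) = -857/589 ≈ -1.4550)
O*p(a(-5)) = -857*(7 - 4*(-24 + 6*(-5)))/589 = -857*(7 - 4*(-24 - 30))/589 = -857*(7 - 4*(-54))/589 = -857*(7 + 216)/589 = -857/589*223 = -191111/589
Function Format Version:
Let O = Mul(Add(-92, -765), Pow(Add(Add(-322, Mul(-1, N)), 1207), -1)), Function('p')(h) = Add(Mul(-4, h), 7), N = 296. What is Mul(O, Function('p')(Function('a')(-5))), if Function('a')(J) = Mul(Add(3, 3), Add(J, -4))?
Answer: Rational(-191111, 589) ≈ -324.47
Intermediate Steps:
Function('a')(J) = Add(-24, Mul(6, J)) (Function('a')(J) = Mul(6, Add(-4, J)) = Add(-24, Mul(6, J)))
Function('p')(h) = Add(7, Mul(-4, h))
O = Rational(-857, 589) (O = Mul(Add(-92, -765), Pow(Add(Add(-322, Mul(-1, 296)), 1207), -1)) = Mul(-857, Pow(Add(Add(-322, -296), 1207), -1)) = Mul(-857, Pow(Add(-618, 1207), -1)) = Mul(-857, Pow(589, -1)) = Mul(-857, Rational(1, 589)) = Rational(-857, 589) ≈ -1.4550)
Mul(O, Function('p')(Function('a')(-5))) = Mul(Rational(-857, 589), Add(7, Mul(-4, Add(-24, Mul(6, -5))))) = Mul(Rational(-857, 589), Add(7, Mul(-4, Add(-24, -30)))) = Mul(Rational(-857, 589), Add(7, Mul(-4, -54))) = Mul(Rational(-857, 589), Add(7, 216)) = Mul(Rational(-857, 589), 223) = Rational(-191111, 589)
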